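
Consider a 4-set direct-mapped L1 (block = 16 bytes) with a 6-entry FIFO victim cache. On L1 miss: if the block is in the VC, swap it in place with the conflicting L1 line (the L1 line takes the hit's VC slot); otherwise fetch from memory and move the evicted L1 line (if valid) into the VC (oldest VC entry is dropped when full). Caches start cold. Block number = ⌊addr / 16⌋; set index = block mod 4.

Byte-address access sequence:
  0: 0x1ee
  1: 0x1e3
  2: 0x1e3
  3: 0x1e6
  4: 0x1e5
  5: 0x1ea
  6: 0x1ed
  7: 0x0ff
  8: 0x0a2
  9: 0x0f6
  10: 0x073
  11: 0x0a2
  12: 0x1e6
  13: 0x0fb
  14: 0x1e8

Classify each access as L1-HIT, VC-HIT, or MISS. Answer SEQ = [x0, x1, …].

#0 0x1ee→b30/s2 MISS; vc=[]
#1 0x1e3→b30/s2 L1-HIT; vc=[]
#2 0x1e3→b30/s2 L1-HIT; vc=[]
#3 0x1e6→b30/s2 L1-HIT; vc=[]
#4 0x1e5→b30/s2 L1-HIT; vc=[]
#5 0x1ea→b30/s2 L1-HIT; vc=[]
#6 0x1ed→b30/s2 L1-HIT; vc=[]
#7 0xff→b15/s3 MISS; vc=[]
#8 0xa2→b10/s2 MISS; vc=[30]
#9 0xf6→b15/s3 L1-HIT; vc=[30]
#10 0x73→b7/s3 MISS; vc=[30,15]
#11 0xa2→b10/s2 L1-HIT; vc=[30,15]
#12 0x1e6→b30/s2 VC-HIT; vc=[10,15]
#13 0xfb→b15/s3 VC-HIT; vc=[10,7]
#14 0x1e8→b30/s2 L1-HIT; vc=[10,7]

SEQ = [MISS, L1-HIT, L1-HIT, L1-HIT, L1-HIT, L1-HIT, L1-HIT, MISS, MISS, L1-HIT, MISS, L1-HIT, VC-HIT, VC-HIT, L1-HIT]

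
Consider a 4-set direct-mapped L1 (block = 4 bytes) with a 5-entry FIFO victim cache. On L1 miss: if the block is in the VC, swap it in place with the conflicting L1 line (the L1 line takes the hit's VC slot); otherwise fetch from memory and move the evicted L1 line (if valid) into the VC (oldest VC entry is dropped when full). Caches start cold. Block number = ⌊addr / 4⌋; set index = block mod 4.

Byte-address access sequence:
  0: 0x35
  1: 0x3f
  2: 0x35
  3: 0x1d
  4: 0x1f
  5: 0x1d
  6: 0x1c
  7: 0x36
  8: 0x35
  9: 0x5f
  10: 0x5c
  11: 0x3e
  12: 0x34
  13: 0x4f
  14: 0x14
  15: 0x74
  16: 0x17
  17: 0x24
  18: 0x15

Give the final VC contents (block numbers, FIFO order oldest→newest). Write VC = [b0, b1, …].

#0 0x35→b13/s1 MISS; vc=[]
#1 0x3f→b15/s3 MISS; vc=[]
#2 0x35→b13/s1 L1-HIT; vc=[]
#3 0x1d→b7/s3 MISS; vc=[15]
#4 0x1f→b7/s3 L1-HIT; vc=[15]
#5 0x1d→b7/s3 L1-HIT; vc=[15]
#6 0x1c→b7/s3 L1-HIT; vc=[15]
#7 0x36→b13/s1 L1-HIT; vc=[15]
#8 0x35→b13/s1 L1-HIT; vc=[15]
#9 0x5f→b23/s3 MISS; vc=[15,7]
#10 0x5c→b23/s3 L1-HIT; vc=[15,7]
#11 0x3e→b15/s3 VC-HIT; vc=[23,7]
#12 0x34→b13/s1 L1-HIT; vc=[23,7]
#13 0x4f→b19/s3 MISS; vc=[23,7,15]
#14 0x14→b5/s1 MISS; vc=[23,7,15,13]
#15 0x74→b29/s1 MISS; vc=[23,7,15,13,5]
#16 0x17→b5/s1 VC-HIT; vc=[23,7,15,13,29]
#17 0x24→b9/s1 MISS; vc=[7,15,13,29,5]
#18 0x15→b5/s1 VC-HIT; vc=[7,15,13,29,9]

VC = [7, 15, 13, 29, 9]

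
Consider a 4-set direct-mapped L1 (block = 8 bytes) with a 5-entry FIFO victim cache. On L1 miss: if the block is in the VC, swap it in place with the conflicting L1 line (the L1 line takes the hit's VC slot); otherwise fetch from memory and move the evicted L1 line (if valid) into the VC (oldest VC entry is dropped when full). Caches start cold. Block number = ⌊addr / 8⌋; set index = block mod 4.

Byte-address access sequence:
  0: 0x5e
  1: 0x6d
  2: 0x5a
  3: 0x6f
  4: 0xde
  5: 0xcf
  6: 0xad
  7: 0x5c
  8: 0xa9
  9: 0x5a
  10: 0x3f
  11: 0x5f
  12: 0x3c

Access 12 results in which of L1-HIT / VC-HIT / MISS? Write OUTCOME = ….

#0 0x5e→b11/s3 MISS; vc=[]
#1 0x6d→b13/s1 MISS; vc=[]
#2 0x5a→b11/s3 L1-HIT; vc=[]
#3 0x6f→b13/s1 L1-HIT; vc=[]
#4 0xde→b27/s3 MISS; vc=[11]
#5 0xcf→b25/s1 MISS; vc=[11,13]
#6 0xad→b21/s1 MISS; vc=[11,13,25]
#7 0x5c→b11/s3 VC-HIT; vc=[27,13,25]
#8 0xa9→b21/s1 L1-HIT; vc=[27,13,25]
#9 0x5a→b11/s3 L1-HIT; vc=[27,13,25]
#10 0x3f→b7/s3 MISS; vc=[27,13,25,11]
#11 0x5f→b11/s3 VC-HIT; vc=[27,13,25,7]
#12 0x3c→b7/s3 VC-HIT; vc=[27,13,25,11]

OUTCOME = VC-HIT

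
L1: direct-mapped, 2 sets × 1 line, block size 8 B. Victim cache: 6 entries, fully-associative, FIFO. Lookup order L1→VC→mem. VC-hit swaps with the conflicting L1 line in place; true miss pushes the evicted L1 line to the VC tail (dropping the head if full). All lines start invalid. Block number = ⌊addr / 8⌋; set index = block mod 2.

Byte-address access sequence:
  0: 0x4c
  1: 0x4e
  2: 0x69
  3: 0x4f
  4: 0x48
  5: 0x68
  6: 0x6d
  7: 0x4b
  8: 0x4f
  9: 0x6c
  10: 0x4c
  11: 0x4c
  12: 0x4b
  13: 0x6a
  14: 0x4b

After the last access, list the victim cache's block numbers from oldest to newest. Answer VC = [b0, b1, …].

#0 0x4c→b9/s1 MISS; vc=[]
#1 0x4e→b9/s1 L1-HIT; vc=[]
#2 0x69→b13/s1 MISS; vc=[9]
#3 0x4f→b9/s1 VC-HIT; vc=[13]
#4 0x48→b9/s1 L1-HIT; vc=[13]
#5 0x68→b13/s1 VC-HIT; vc=[9]
#6 0x6d→b13/s1 L1-HIT; vc=[9]
#7 0x4b→b9/s1 VC-HIT; vc=[13]
#8 0x4f→b9/s1 L1-HIT; vc=[13]
#9 0x6c→b13/s1 VC-HIT; vc=[9]
#10 0x4c→b9/s1 VC-HIT; vc=[13]
#11 0x4c→b9/s1 L1-HIT; vc=[13]
#12 0x4b→b9/s1 L1-HIT; vc=[13]
#13 0x6a→b13/s1 VC-HIT; vc=[9]
#14 0x4b→b9/s1 VC-HIT; vc=[13]

VC = [13]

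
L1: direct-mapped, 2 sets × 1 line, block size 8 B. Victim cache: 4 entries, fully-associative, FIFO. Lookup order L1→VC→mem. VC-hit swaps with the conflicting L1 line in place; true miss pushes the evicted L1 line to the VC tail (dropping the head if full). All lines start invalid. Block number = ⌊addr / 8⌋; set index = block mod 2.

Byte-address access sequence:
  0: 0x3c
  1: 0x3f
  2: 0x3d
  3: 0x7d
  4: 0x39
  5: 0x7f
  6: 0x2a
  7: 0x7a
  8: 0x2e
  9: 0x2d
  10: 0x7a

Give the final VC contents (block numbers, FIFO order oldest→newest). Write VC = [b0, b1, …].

VC = [7, 5]

#0 0x3c→b7/s1 MISS; vc=[]
#1 0x3f→b7/s1 L1-HIT; vc=[]
#2 0x3d→b7/s1 L1-HIT; vc=[]
#3 0x7d→b15/s1 MISS; vc=[7]
#4 0x39→b7/s1 VC-HIT; vc=[15]
#5 0x7f→b15/s1 VC-HIT; vc=[7]
#6 0x2a→b5/s1 MISS; vc=[7,15]
#7 0x7a→b15/s1 VC-HIT; vc=[7,5]
#8 0x2e→b5/s1 VC-HIT; vc=[7,15]
#9 0x2d→b5/s1 L1-HIT; vc=[7,15]
#10 0x7a→b15/s1 VC-HIT; vc=[7,5]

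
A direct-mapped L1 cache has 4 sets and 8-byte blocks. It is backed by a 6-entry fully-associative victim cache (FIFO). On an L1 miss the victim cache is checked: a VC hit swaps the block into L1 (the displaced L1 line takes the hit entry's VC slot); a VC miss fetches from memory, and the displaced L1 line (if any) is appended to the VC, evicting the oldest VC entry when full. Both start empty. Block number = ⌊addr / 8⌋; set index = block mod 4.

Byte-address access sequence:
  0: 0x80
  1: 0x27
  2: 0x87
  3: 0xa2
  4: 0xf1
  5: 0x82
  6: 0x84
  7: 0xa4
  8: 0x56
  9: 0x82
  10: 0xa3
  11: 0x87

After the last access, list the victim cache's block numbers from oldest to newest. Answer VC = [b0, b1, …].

VC = [4, 20, 30]

#0 0x80→b16/s0 MISS; vc=[]
#1 0x27→b4/s0 MISS; vc=[16]
#2 0x87→b16/s0 VC-HIT; vc=[4]
#3 0xa2→b20/s0 MISS; vc=[4,16]
#4 0xf1→b30/s2 MISS; vc=[4,16]
#5 0x82→b16/s0 VC-HIT; vc=[4,20]
#6 0x84→b16/s0 L1-HIT; vc=[4,20]
#7 0xa4→b20/s0 VC-HIT; vc=[4,16]
#8 0x56→b10/s2 MISS; vc=[4,16,30]
#9 0x82→b16/s0 VC-HIT; vc=[4,20,30]
#10 0xa3→b20/s0 VC-HIT; vc=[4,16,30]
#11 0x87→b16/s0 VC-HIT; vc=[4,20,30]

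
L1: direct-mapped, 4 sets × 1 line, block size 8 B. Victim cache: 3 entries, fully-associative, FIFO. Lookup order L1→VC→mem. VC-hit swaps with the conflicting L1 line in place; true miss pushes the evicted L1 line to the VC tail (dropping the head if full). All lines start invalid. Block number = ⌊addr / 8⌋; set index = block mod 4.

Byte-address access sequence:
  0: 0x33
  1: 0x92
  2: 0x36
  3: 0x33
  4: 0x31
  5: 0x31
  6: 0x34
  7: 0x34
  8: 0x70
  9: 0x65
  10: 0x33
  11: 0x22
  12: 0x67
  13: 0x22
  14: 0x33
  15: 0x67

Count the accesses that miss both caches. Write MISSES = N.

MISSES = 5

#0 0x33→b6/s2 MISS; vc=[]
#1 0x92→b18/s2 MISS; vc=[6]
#2 0x36→b6/s2 VC-HIT; vc=[18]
#3 0x33→b6/s2 L1-HIT; vc=[18]
#4 0x31→b6/s2 L1-HIT; vc=[18]
#5 0x31→b6/s2 L1-HIT; vc=[18]
#6 0x34→b6/s2 L1-HIT; vc=[18]
#7 0x34→b6/s2 L1-HIT; vc=[18]
#8 0x70→b14/s2 MISS; vc=[18,6]
#9 0x65→b12/s0 MISS; vc=[18,6]
#10 0x33→b6/s2 VC-HIT; vc=[18,14]
#11 0x22→b4/s0 MISS; vc=[18,14,12]
#12 0x67→b12/s0 VC-HIT; vc=[18,14,4]
#13 0x22→b4/s0 VC-HIT; vc=[18,14,12]
#14 0x33→b6/s2 L1-HIT; vc=[18,14,12]
#15 0x67→b12/s0 VC-HIT; vc=[18,14,4]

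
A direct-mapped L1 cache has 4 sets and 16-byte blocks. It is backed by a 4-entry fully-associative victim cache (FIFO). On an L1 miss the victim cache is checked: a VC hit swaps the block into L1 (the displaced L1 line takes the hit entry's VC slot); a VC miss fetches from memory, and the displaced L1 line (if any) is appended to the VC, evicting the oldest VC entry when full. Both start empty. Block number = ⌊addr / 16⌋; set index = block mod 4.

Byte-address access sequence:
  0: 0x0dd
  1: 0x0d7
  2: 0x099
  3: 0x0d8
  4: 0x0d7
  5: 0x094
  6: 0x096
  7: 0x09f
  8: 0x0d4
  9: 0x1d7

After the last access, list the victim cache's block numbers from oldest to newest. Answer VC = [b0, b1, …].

  [0] addr=0xdd blk=13 s=1: MISS | VC []
  [1] addr=0xd7 blk=13 s=1: L1-HIT | VC []
  [2] addr=0x99 blk=9 s=1: MISS | VC [13]
  [3] addr=0xd8 blk=13 s=1: VC-HIT | VC [9]
  [4] addr=0xd7 blk=13 s=1: L1-HIT | VC [9]
  [5] addr=0x94 blk=9 s=1: VC-HIT | VC [13]
  [6] addr=0x96 blk=9 s=1: L1-HIT | VC [13]
  [7] addr=0x9f blk=9 s=1: L1-HIT | VC [13]
  [8] addr=0xd4 blk=13 s=1: VC-HIT | VC [9]
  [9] addr=0x1d7 blk=29 s=1: MISS | VC [9, 13]

VC = [9, 13]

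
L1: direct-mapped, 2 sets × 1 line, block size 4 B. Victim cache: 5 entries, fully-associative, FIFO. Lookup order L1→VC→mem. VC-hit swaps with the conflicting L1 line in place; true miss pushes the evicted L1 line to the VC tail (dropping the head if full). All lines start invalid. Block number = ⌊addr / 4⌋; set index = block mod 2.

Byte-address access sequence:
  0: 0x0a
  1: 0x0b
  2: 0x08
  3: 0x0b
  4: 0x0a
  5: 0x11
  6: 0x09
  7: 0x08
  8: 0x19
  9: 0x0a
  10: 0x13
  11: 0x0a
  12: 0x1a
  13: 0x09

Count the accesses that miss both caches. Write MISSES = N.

MISSES = 3

0: 0xa (blk 2, set 0) → MISS  vc=[]
1: 0xb (blk 2, set 0) → L1-HIT  vc=[]
2: 0x8 (blk 2, set 0) → L1-HIT  vc=[]
3: 0xb (blk 2, set 0) → L1-HIT  vc=[]
4: 0xa (blk 2, set 0) → L1-HIT  vc=[]
5: 0x11 (blk 4, set 0) → MISS  vc=[2]
6: 0x9 (blk 2, set 0) → VC-HIT  vc=[4]
7: 0x8 (blk 2, set 0) → L1-HIT  vc=[4]
8: 0x19 (blk 6, set 0) → MISS  vc=[4, 2]
9: 0xa (blk 2, set 0) → VC-HIT  vc=[4, 6]
10: 0x13 (blk 4, set 0) → VC-HIT  vc=[2, 6]
11: 0xa (blk 2, set 0) → VC-HIT  vc=[4, 6]
12: 0x1a (blk 6, set 0) → VC-HIT  vc=[4, 2]
13: 0x9 (blk 2, set 0) → VC-HIT  vc=[4, 6]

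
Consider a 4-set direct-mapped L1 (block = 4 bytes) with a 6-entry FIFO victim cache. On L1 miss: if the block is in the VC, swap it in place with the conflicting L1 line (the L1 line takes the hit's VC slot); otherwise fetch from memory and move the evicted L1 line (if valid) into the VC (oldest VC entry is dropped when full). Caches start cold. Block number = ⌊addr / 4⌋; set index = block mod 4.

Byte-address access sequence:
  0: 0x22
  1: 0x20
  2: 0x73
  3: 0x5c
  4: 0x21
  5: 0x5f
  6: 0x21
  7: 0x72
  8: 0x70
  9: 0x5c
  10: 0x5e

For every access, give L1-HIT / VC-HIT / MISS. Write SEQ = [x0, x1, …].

SEQ = [MISS, L1-HIT, MISS, MISS, VC-HIT, L1-HIT, L1-HIT, VC-HIT, L1-HIT, L1-HIT, L1-HIT]

#0 0x22→b8/s0 MISS; vc=[]
#1 0x20→b8/s0 L1-HIT; vc=[]
#2 0x73→b28/s0 MISS; vc=[8]
#3 0x5c→b23/s3 MISS; vc=[8]
#4 0x21→b8/s0 VC-HIT; vc=[28]
#5 0x5f→b23/s3 L1-HIT; vc=[28]
#6 0x21→b8/s0 L1-HIT; vc=[28]
#7 0x72→b28/s0 VC-HIT; vc=[8]
#8 0x70→b28/s0 L1-HIT; vc=[8]
#9 0x5c→b23/s3 L1-HIT; vc=[8]
#10 0x5e→b23/s3 L1-HIT; vc=[8]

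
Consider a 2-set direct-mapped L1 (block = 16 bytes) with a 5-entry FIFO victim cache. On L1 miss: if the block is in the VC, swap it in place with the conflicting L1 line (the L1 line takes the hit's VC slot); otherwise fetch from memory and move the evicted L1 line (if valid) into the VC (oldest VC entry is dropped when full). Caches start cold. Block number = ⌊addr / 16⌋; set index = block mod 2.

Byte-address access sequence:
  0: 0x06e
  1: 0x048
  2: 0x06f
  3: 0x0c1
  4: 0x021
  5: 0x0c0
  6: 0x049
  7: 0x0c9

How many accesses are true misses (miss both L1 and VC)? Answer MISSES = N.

0: 0x6e (blk 6, set 0) → MISS  vc=[]
1: 0x48 (blk 4, set 0) → MISS  vc=[6]
2: 0x6f (blk 6, set 0) → VC-HIT  vc=[4]
3: 0xc1 (blk 12, set 0) → MISS  vc=[4, 6]
4: 0x21 (blk 2, set 0) → MISS  vc=[4, 6, 12]
5: 0xc0 (blk 12, set 0) → VC-HIT  vc=[4, 6, 2]
6: 0x49 (blk 4, set 0) → VC-HIT  vc=[12, 6, 2]
7: 0xc9 (blk 12, set 0) → VC-HIT  vc=[4, 6, 2]

MISSES = 4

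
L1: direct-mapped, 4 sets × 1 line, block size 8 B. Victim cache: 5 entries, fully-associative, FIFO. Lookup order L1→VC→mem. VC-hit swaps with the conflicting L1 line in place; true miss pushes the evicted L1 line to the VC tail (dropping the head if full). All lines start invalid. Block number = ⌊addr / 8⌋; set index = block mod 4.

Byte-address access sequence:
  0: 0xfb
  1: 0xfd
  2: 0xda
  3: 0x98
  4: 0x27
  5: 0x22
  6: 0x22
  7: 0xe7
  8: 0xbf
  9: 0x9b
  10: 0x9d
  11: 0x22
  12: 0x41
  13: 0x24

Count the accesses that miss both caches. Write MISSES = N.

  [0] addr=0xfb blk=31 s=3: MISS | VC []
  [1] addr=0xfd blk=31 s=3: L1-HIT | VC []
  [2] addr=0xda blk=27 s=3: MISS | VC [31]
  [3] addr=0x98 blk=19 s=3: MISS | VC [31, 27]
  [4] addr=0x27 blk=4 s=0: MISS | VC [31, 27]
  [5] addr=0x22 blk=4 s=0: L1-HIT | VC [31, 27]
  [6] addr=0x22 blk=4 s=0: L1-HIT | VC [31, 27]
  [7] addr=0xe7 blk=28 s=0: MISS | VC [31, 27, 4]
  [8] addr=0xbf blk=23 s=3: MISS | VC [31, 27, 4, 19]
  [9] addr=0x9b blk=19 s=3: VC-HIT | VC [31, 27, 4, 23]
  [10] addr=0x9d blk=19 s=3: L1-HIT | VC [31, 27, 4, 23]
  [11] addr=0x22 blk=4 s=0: VC-HIT | VC [31, 27, 28, 23]
  [12] addr=0x41 blk=8 s=0: MISS | VC [31, 27, 28, 23, 4]
  [13] addr=0x24 blk=4 s=0: VC-HIT | VC [31, 27, 28, 23, 8]

MISSES = 7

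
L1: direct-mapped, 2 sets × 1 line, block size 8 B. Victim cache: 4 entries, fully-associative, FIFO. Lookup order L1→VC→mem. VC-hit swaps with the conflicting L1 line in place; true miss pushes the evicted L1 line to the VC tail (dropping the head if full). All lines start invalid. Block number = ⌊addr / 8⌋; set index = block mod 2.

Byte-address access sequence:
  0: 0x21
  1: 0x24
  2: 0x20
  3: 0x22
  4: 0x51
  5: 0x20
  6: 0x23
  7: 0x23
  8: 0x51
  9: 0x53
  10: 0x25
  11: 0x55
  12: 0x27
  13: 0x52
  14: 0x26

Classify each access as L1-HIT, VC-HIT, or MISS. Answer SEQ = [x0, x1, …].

SEQ = [MISS, L1-HIT, L1-HIT, L1-HIT, MISS, VC-HIT, L1-HIT, L1-HIT, VC-HIT, L1-HIT, VC-HIT, VC-HIT, VC-HIT, VC-HIT, VC-HIT]

0: 0x21 (blk 4, set 0) → MISS  vc=[]
1: 0x24 (blk 4, set 0) → L1-HIT  vc=[]
2: 0x20 (blk 4, set 0) → L1-HIT  vc=[]
3: 0x22 (blk 4, set 0) → L1-HIT  vc=[]
4: 0x51 (blk 10, set 0) → MISS  vc=[4]
5: 0x20 (blk 4, set 0) → VC-HIT  vc=[10]
6: 0x23 (blk 4, set 0) → L1-HIT  vc=[10]
7: 0x23 (blk 4, set 0) → L1-HIT  vc=[10]
8: 0x51 (blk 10, set 0) → VC-HIT  vc=[4]
9: 0x53 (blk 10, set 0) → L1-HIT  vc=[4]
10: 0x25 (blk 4, set 0) → VC-HIT  vc=[10]
11: 0x55 (blk 10, set 0) → VC-HIT  vc=[4]
12: 0x27 (blk 4, set 0) → VC-HIT  vc=[10]
13: 0x52 (blk 10, set 0) → VC-HIT  vc=[4]
14: 0x26 (blk 4, set 0) → VC-HIT  vc=[10]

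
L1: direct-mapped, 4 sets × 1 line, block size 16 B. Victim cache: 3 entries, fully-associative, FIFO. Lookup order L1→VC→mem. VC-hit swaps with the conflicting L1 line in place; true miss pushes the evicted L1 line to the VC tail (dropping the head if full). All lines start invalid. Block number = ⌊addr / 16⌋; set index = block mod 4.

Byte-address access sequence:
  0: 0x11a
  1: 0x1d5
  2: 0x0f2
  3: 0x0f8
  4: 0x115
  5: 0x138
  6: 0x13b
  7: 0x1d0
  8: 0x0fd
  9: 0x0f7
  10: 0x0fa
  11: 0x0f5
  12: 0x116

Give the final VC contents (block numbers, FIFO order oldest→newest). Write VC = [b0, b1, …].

VC = [29, 19]

0: 0x11a (blk 17, set 1) → MISS  vc=[]
1: 0x1d5 (blk 29, set 1) → MISS  vc=[17]
2: 0xf2 (blk 15, set 3) → MISS  vc=[17]
3: 0xf8 (blk 15, set 3) → L1-HIT  vc=[17]
4: 0x115 (blk 17, set 1) → VC-HIT  vc=[29]
5: 0x138 (blk 19, set 3) → MISS  vc=[29, 15]
6: 0x13b (blk 19, set 3) → L1-HIT  vc=[29, 15]
7: 0x1d0 (blk 29, set 1) → VC-HIT  vc=[17, 15]
8: 0xfd (blk 15, set 3) → VC-HIT  vc=[17, 19]
9: 0xf7 (blk 15, set 3) → L1-HIT  vc=[17, 19]
10: 0xfa (blk 15, set 3) → L1-HIT  vc=[17, 19]
11: 0xf5 (blk 15, set 3) → L1-HIT  vc=[17, 19]
12: 0x116 (blk 17, set 1) → VC-HIT  vc=[29, 19]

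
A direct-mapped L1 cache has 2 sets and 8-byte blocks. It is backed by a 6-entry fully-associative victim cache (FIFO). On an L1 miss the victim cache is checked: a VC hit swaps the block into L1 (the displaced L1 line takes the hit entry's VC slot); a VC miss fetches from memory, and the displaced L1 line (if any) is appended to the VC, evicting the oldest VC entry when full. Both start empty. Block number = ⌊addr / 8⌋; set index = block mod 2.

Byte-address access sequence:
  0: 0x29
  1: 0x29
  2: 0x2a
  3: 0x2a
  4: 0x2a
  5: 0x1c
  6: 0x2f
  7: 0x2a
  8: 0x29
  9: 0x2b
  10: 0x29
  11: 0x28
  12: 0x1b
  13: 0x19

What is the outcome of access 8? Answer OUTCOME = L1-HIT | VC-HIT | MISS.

OUTCOME = L1-HIT

#0 0x29→b5/s1 MISS; vc=[]
#1 0x29→b5/s1 L1-HIT; vc=[]
#2 0x2a→b5/s1 L1-HIT; vc=[]
#3 0x2a→b5/s1 L1-HIT; vc=[]
#4 0x2a→b5/s1 L1-HIT; vc=[]
#5 0x1c→b3/s1 MISS; vc=[5]
#6 0x2f→b5/s1 VC-HIT; vc=[3]
#7 0x2a→b5/s1 L1-HIT; vc=[3]
#8 0x29→b5/s1 L1-HIT; vc=[3]
#9 0x2b→b5/s1 L1-HIT; vc=[3]
#10 0x29→b5/s1 L1-HIT; vc=[3]
#11 0x28→b5/s1 L1-HIT; vc=[3]
#12 0x1b→b3/s1 VC-HIT; vc=[5]
#13 0x19→b3/s1 L1-HIT; vc=[5]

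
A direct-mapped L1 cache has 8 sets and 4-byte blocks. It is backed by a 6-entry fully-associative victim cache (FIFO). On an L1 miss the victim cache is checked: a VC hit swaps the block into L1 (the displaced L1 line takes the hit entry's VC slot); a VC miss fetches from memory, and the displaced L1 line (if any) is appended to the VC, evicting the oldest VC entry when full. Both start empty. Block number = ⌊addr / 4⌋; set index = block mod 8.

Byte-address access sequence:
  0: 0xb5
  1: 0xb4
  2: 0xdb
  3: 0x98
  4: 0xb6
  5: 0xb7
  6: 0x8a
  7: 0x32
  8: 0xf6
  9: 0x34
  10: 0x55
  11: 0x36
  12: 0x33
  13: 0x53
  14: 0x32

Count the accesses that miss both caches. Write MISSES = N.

0: 0xb5 (blk 45, set 5) → MISS  vc=[]
1: 0xb4 (blk 45, set 5) → L1-HIT  vc=[]
2: 0xdb (blk 54, set 6) → MISS  vc=[]
3: 0x98 (blk 38, set 6) → MISS  vc=[54]
4: 0xb6 (blk 45, set 5) → L1-HIT  vc=[54]
5: 0xb7 (blk 45, set 5) → L1-HIT  vc=[54]
6: 0x8a (blk 34, set 2) → MISS  vc=[54]
7: 0x32 (blk 12, set 4) → MISS  vc=[54]
8: 0xf6 (blk 61, set 5) → MISS  vc=[54, 45]
9: 0x34 (blk 13, set 5) → MISS  vc=[54, 45, 61]
10: 0x55 (blk 21, set 5) → MISS  vc=[54, 45, 61, 13]
11: 0x36 (blk 13, set 5) → VC-HIT  vc=[54, 45, 61, 21]
12: 0x33 (blk 12, set 4) → L1-HIT  vc=[54, 45, 61, 21]
13: 0x53 (blk 20, set 4) → MISS  vc=[54, 45, 61, 21, 12]
14: 0x32 (blk 12, set 4) → VC-HIT  vc=[54, 45, 61, 21, 20]

MISSES = 9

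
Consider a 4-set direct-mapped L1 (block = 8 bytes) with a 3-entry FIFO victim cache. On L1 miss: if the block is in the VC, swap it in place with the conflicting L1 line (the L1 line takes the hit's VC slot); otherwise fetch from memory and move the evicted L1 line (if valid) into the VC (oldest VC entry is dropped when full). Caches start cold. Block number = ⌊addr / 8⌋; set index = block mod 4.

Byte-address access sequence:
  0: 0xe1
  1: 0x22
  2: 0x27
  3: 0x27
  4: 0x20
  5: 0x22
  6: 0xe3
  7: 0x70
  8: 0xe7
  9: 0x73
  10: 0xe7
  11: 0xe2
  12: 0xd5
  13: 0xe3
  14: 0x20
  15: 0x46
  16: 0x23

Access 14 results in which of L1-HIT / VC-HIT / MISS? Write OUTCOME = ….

OUTCOME = VC-HIT

  [0] addr=0xe1 blk=28 s=0: MISS | VC []
  [1] addr=0x22 blk=4 s=0: MISS | VC [28]
  [2] addr=0x27 blk=4 s=0: L1-HIT | VC [28]
  [3] addr=0x27 blk=4 s=0: L1-HIT | VC [28]
  [4] addr=0x20 blk=4 s=0: L1-HIT | VC [28]
  [5] addr=0x22 blk=4 s=0: L1-HIT | VC [28]
  [6] addr=0xe3 blk=28 s=0: VC-HIT | VC [4]
  [7] addr=0x70 blk=14 s=2: MISS | VC [4]
  [8] addr=0xe7 blk=28 s=0: L1-HIT | VC [4]
  [9] addr=0x73 blk=14 s=2: L1-HIT | VC [4]
  [10] addr=0xe7 blk=28 s=0: L1-HIT | VC [4]
  [11] addr=0xe2 blk=28 s=0: L1-HIT | VC [4]
  [12] addr=0xd5 blk=26 s=2: MISS | VC [4, 14]
  [13] addr=0xe3 blk=28 s=0: L1-HIT | VC [4, 14]
  [14] addr=0x20 blk=4 s=0: VC-HIT | VC [28, 14]
  [15] addr=0x46 blk=8 s=0: MISS | VC [28, 14, 4]
  [16] addr=0x23 blk=4 s=0: VC-HIT | VC [28, 14, 8]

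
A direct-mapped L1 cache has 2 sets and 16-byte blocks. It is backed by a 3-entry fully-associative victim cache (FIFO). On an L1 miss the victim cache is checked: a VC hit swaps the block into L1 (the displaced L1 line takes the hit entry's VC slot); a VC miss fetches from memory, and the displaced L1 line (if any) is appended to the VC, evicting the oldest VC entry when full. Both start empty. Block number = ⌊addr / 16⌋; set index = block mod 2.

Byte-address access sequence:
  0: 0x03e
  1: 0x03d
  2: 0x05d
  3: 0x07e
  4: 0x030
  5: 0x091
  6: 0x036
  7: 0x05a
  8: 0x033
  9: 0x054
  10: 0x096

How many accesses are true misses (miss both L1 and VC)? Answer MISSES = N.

#0 0x3e→b3/s1 MISS; vc=[]
#1 0x3d→b3/s1 L1-HIT; vc=[]
#2 0x5d→b5/s1 MISS; vc=[3]
#3 0x7e→b7/s1 MISS; vc=[3,5]
#4 0x30→b3/s1 VC-HIT; vc=[7,5]
#5 0x91→b9/s1 MISS; vc=[7,5,3]
#6 0x36→b3/s1 VC-HIT; vc=[7,5,9]
#7 0x5a→b5/s1 VC-HIT; vc=[7,3,9]
#8 0x33→b3/s1 VC-HIT; vc=[7,5,9]
#9 0x54→b5/s1 VC-HIT; vc=[7,3,9]
#10 0x96→b9/s1 VC-HIT; vc=[7,3,5]

MISSES = 4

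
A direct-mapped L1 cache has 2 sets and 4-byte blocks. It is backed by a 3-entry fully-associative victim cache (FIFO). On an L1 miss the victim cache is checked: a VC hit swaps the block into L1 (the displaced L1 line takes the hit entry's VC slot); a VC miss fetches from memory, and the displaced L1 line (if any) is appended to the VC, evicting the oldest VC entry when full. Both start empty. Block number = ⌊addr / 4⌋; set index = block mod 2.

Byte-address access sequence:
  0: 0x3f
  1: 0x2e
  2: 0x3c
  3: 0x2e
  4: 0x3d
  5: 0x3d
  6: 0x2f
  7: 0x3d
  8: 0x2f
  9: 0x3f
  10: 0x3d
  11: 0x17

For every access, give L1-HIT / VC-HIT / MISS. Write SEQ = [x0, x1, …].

SEQ = [MISS, MISS, VC-HIT, VC-HIT, VC-HIT, L1-HIT, VC-HIT, VC-HIT, VC-HIT, VC-HIT, L1-HIT, MISS]

0: 0x3f (blk 15, set 1) → MISS  vc=[]
1: 0x2e (blk 11, set 1) → MISS  vc=[15]
2: 0x3c (blk 15, set 1) → VC-HIT  vc=[11]
3: 0x2e (blk 11, set 1) → VC-HIT  vc=[15]
4: 0x3d (blk 15, set 1) → VC-HIT  vc=[11]
5: 0x3d (blk 15, set 1) → L1-HIT  vc=[11]
6: 0x2f (blk 11, set 1) → VC-HIT  vc=[15]
7: 0x3d (blk 15, set 1) → VC-HIT  vc=[11]
8: 0x2f (blk 11, set 1) → VC-HIT  vc=[15]
9: 0x3f (blk 15, set 1) → VC-HIT  vc=[11]
10: 0x3d (blk 15, set 1) → L1-HIT  vc=[11]
11: 0x17 (blk 5, set 1) → MISS  vc=[11, 15]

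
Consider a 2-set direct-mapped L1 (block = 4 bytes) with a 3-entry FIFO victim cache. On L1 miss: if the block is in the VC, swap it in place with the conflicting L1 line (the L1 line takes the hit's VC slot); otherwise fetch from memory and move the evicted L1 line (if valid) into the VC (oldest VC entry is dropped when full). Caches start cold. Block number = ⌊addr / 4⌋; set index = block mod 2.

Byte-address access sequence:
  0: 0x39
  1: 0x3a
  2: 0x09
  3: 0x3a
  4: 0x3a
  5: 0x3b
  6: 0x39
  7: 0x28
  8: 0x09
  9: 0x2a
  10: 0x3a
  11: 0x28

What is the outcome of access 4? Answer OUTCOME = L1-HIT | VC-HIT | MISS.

OUTCOME = L1-HIT

#0 0x39→b14/s0 MISS; vc=[]
#1 0x3a→b14/s0 L1-HIT; vc=[]
#2 0x9→b2/s0 MISS; vc=[14]
#3 0x3a→b14/s0 VC-HIT; vc=[2]
#4 0x3a→b14/s0 L1-HIT; vc=[2]
#5 0x3b→b14/s0 L1-HIT; vc=[2]
#6 0x39→b14/s0 L1-HIT; vc=[2]
#7 0x28→b10/s0 MISS; vc=[2,14]
#8 0x9→b2/s0 VC-HIT; vc=[10,14]
#9 0x2a→b10/s0 VC-HIT; vc=[2,14]
#10 0x3a→b14/s0 VC-HIT; vc=[2,10]
#11 0x28→b10/s0 VC-HIT; vc=[2,14]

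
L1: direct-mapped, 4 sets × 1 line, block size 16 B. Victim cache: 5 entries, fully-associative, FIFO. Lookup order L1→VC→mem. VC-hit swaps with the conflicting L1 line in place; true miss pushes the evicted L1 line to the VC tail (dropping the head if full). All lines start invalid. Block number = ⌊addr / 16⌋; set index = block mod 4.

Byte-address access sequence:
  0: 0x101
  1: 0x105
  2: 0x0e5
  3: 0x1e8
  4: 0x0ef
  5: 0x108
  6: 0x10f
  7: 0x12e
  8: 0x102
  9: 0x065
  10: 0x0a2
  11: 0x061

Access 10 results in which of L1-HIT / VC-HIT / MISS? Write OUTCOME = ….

OUTCOME = MISS

#0 0x101→b16/s0 MISS; vc=[]
#1 0x105→b16/s0 L1-HIT; vc=[]
#2 0xe5→b14/s2 MISS; vc=[]
#3 0x1e8→b30/s2 MISS; vc=[14]
#4 0xef→b14/s2 VC-HIT; vc=[30]
#5 0x108→b16/s0 L1-HIT; vc=[30]
#6 0x10f→b16/s0 L1-HIT; vc=[30]
#7 0x12e→b18/s2 MISS; vc=[30,14]
#8 0x102→b16/s0 L1-HIT; vc=[30,14]
#9 0x65→b6/s2 MISS; vc=[30,14,18]
#10 0xa2→b10/s2 MISS; vc=[30,14,18,6]
#11 0x61→b6/s2 VC-HIT; vc=[30,14,18,10]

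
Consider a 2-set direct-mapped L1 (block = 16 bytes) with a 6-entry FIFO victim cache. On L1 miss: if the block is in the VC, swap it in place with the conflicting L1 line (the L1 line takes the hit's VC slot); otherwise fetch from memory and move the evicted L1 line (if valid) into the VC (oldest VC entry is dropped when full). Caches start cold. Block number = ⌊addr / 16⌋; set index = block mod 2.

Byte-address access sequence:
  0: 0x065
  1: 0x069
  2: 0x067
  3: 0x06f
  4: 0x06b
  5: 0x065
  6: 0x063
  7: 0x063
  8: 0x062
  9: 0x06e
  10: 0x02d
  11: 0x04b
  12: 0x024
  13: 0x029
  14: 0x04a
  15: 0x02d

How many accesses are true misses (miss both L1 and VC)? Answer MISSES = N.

MISSES = 3

  [0] addr=0x65 blk=6 s=0: MISS | VC []
  [1] addr=0x69 blk=6 s=0: L1-HIT | VC []
  [2] addr=0x67 blk=6 s=0: L1-HIT | VC []
  [3] addr=0x6f blk=6 s=0: L1-HIT | VC []
  [4] addr=0x6b blk=6 s=0: L1-HIT | VC []
  [5] addr=0x65 blk=6 s=0: L1-HIT | VC []
  [6] addr=0x63 blk=6 s=0: L1-HIT | VC []
  [7] addr=0x63 blk=6 s=0: L1-HIT | VC []
  [8] addr=0x62 blk=6 s=0: L1-HIT | VC []
  [9] addr=0x6e blk=6 s=0: L1-HIT | VC []
  [10] addr=0x2d blk=2 s=0: MISS | VC [6]
  [11] addr=0x4b blk=4 s=0: MISS | VC [6, 2]
  [12] addr=0x24 blk=2 s=0: VC-HIT | VC [6, 4]
  [13] addr=0x29 blk=2 s=0: L1-HIT | VC [6, 4]
  [14] addr=0x4a blk=4 s=0: VC-HIT | VC [6, 2]
  [15] addr=0x2d blk=2 s=0: VC-HIT | VC [6, 4]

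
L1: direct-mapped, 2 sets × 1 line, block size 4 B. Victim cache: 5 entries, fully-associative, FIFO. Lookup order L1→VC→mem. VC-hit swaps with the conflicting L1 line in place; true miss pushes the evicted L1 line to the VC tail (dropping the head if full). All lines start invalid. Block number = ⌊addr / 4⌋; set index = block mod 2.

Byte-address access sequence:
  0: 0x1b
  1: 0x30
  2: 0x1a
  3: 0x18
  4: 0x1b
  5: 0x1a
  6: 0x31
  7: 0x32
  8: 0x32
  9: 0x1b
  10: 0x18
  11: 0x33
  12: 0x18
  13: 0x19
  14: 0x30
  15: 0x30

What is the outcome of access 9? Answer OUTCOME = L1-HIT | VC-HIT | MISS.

OUTCOME = VC-HIT

#0 0x1b→b6/s0 MISS; vc=[]
#1 0x30→b12/s0 MISS; vc=[6]
#2 0x1a→b6/s0 VC-HIT; vc=[12]
#3 0x18→b6/s0 L1-HIT; vc=[12]
#4 0x1b→b6/s0 L1-HIT; vc=[12]
#5 0x1a→b6/s0 L1-HIT; vc=[12]
#6 0x31→b12/s0 VC-HIT; vc=[6]
#7 0x32→b12/s0 L1-HIT; vc=[6]
#8 0x32→b12/s0 L1-HIT; vc=[6]
#9 0x1b→b6/s0 VC-HIT; vc=[12]
#10 0x18→b6/s0 L1-HIT; vc=[12]
#11 0x33→b12/s0 VC-HIT; vc=[6]
#12 0x18→b6/s0 VC-HIT; vc=[12]
#13 0x19→b6/s0 L1-HIT; vc=[12]
#14 0x30→b12/s0 VC-HIT; vc=[6]
#15 0x30→b12/s0 L1-HIT; vc=[6]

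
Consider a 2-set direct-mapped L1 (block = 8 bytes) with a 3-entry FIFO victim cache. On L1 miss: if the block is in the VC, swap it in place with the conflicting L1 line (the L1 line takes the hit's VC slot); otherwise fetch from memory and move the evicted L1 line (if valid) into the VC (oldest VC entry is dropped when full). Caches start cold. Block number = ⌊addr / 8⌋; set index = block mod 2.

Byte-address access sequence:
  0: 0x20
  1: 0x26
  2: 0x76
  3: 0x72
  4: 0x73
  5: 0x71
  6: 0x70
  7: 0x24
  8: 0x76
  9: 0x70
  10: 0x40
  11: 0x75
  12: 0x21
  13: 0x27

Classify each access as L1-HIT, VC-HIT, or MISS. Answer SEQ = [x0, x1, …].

#0 0x20→b4/s0 MISS; vc=[]
#1 0x26→b4/s0 L1-HIT; vc=[]
#2 0x76→b14/s0 MISS; vc=[4]
#3 0x72→b14/s0 L1-HIT; vc=[4]
#4 0x73→b14/s0 L1-HIT; vc=[4]
#5 0x71→b14/s0 L1-HIT; vc=[4]
#6 0x70→b14/s0 L1-HIT; vc=[4]
#7 0x24→b4/s0 VC-HIT; vc=[14]
#8 0x76→b14/s0 VC-HIT; vc=[4]
#9 0x70→b14/s0 L1-HIT; vc=[4]
#10 0x40→b8/s0 MISS; vc=[4,14]
#11 0x75→b14/s0 VC-HIT; vc=[4,8]
#12 0x21→b4/s0 VC-HIT; vc=[14,8]
#13 0x27→b4/s0 L1-HIT; vc=[14,8]

SEQ = [MISS, L1-HIT, MISS, L1-HIT, L1-HIT, L1-HIT, L1-HIT, VC-HIT, VC-HIT, L1-HIT, MISS, VC-HIT, VC-HIT, L1-HIT]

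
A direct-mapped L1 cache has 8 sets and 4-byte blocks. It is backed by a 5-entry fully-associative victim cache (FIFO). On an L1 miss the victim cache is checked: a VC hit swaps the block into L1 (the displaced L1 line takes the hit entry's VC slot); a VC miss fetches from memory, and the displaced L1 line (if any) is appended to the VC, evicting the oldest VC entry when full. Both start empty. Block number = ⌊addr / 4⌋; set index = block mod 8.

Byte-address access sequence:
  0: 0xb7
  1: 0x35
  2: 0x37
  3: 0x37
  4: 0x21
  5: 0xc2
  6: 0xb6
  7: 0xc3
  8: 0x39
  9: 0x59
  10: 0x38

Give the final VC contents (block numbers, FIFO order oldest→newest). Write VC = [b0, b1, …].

  [0] addr=0xb7 blk=45 s=5: MISS | VC []
  [1] addr=0x35 blk=13 s=5: MISS | VC [45]
  [2] addr=0x37 blk=13 s=5: L1-HIT | VC [45]
  [3] addr=0x37 blk=13 s=5: L1-HIT | VC [45]
  [4] addr=0x21 blk=8 s=0: MISS | VC [45]
  [5] addr=0xc2 blk=48 s=0: MISS | VC [45, 8]
  [6] addr=0xb6 blk=45 s=5: VC-HIT | VC [13, 8]
  [7] addr=0xc3 blk=48 s=0: L1-HIT | VC [13, 8]
  [8] addr=0x39 blk=14 s=6: MISS | VC [13, 8]
  [9] addr=0x59 blk=22 s=6: MISS | VC [13, 8, 14]
  [10] addr=0x38 blk=14 s=6: VC-HIT | VC [13, 8, 22]

VC = [13, 8, 22]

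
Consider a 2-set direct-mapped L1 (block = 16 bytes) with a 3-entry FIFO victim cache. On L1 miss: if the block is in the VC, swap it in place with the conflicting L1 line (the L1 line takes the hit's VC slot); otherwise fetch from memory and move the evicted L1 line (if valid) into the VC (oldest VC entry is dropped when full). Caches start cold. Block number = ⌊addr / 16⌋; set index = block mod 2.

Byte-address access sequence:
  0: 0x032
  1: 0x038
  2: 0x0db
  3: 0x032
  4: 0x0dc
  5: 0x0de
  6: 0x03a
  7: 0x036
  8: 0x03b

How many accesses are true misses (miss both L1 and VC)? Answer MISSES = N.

  [0] addr=0x32 blk=3 s=1: MISS | VC []
  [1] addr=0x38 blk=3 s=1: L1-HIT | VC []
  [2] addr=0xdb blk=13 s=1: MISS | VC [3]
  [3] addr=0x32 blk=3 s=1: VC-HIT | VC [13]
  [4] addr=0xdc blk=13 s=1: VC-HIT | VC [3]
  [5] addr=0xde blk=13 s=1: L1-HIT | VC [3]
  [6] addr=0x3a blk=3 s=1: VC-HIT | VC [13]
  [7] addr=0x36 blk=3 s=1: L1-HIT | VC [13]
  [8] addr=0x3b blk=3 s=1: L1-HIT | VC [13]

MISSES = 2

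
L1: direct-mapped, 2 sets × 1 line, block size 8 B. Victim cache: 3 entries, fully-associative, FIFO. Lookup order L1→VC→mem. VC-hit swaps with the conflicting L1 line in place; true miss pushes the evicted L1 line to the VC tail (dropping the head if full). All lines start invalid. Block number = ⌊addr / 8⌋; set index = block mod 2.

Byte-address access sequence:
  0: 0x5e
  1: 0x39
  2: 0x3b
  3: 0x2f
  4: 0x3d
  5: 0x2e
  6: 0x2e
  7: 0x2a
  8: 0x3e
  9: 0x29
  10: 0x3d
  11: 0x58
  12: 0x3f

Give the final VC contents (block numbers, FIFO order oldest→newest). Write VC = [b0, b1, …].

VC = [11, 5]

#0 0x5e→b11/s1 MISS; vc=[]
#1 0x39→b7/s1 MISS; vc=[11]
#2 0x3b→b7/s1 L1-HIT; vc=[11]
#3 0x2f→b5/s1 MISS; vc=[11,7]
#4 0x3d→b7/s1 VC-HIT; vc=[11,5]
#5 0x2e→b5/s1 VC-HIT; vc=[11,7]
#6 0x2e→b5/s1 L1-HIT; vc=[11,7]
#7 0x2a→b5/s1 L1-HIT; vc=[11,7]
#8 0x3e→b7/s1 VC-HIT; vc=[11,5]
#9 0x29→b5/s1 VC-HIT; vc=[11,7]
#10 0x3d→b7/s1 VC-HIT; vc=[11,5]
#11 0x58→b11/s1 VC-HIT; vc=[7,5]
#12 0x3f→b7/s1 VC-HIT; vc=[11,5]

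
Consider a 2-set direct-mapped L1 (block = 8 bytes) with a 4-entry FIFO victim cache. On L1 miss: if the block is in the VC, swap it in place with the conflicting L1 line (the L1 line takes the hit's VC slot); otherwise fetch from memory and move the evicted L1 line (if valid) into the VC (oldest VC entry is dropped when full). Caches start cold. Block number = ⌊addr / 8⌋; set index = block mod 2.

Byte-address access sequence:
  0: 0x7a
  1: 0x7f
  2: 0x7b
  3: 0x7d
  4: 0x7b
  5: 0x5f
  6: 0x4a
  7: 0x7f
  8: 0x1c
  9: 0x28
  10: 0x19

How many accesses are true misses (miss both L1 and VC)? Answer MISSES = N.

0: 0x7a (blk 15, set 1) → MISS  vc=[]
1: 0x7f (blk 15, set 1) → L1-HIT  vc=[]
2: 0x7b (blk 15, set 1) → L1-HIT  vc=[]
3: 0x7d (blk 15, set 1) → L1-HIT  vc=[]
4: 0x7b (blk 15, set 1) → L1-HIT  vc=[]
5: 0x5f (blk 11, set 1) → MISS  vc=[15]
6: 0x4a (blk 9, set 1) → MISS  vc=[15, 11]
7: 0x7f (blk 15, set 1) → VC-HIT  vc=[9, 11]
8: 0x1c (blk 3, set 1) → MISS  vc=[9, 11, 15]
9: 0x28 (blk 5, set 1) → MISS  vc=[9, 11, 15, 3]
10: 0x19 (blk 3, set 1) → VC-HIT  vc=[9, 11, 15, 5]

MISSES = 5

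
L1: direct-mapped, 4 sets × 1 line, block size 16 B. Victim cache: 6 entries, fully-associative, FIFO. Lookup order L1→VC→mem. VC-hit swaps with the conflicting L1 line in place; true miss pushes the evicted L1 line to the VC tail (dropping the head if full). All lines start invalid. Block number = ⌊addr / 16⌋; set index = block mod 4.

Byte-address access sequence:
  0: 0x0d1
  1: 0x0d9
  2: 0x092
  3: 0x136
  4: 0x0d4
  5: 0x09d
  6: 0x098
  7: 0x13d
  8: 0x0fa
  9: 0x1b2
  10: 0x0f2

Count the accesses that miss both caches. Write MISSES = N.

MISSES = 5

0: 0xd1 (blk 13, set 1) → MISS  vc=[]
1: 0xd9 (blk 13, set 1) → L1-HIT  vc=[]
2: 0x92 (blk 9, set 1) → MISS  vc=[13]
3: 0x136 (blk 19, set 3) → MISS  vc=[13]
4: 0xd4 (blk 13, set 1) → VC-HIT  vc=[9]
5: 0x9d (blk 9, set 1) → VC-HIT  vc=[13]
6: 0x98 (blk 9, set 1) → L1-HIT  vc=[13]
7: 0x13d (blk 19, set 3) → L1-HIT  vc=[13]
8: 0xfa (blk 15, set 3) → MISS  vc=[13, 19]
9: 0x1b2 (blk 27, set 3) → MISS  vc=[13, 19, 15]
10: 0xf2 (blk 15, set 3) → VC-HIT  vc=[13, 19, 27]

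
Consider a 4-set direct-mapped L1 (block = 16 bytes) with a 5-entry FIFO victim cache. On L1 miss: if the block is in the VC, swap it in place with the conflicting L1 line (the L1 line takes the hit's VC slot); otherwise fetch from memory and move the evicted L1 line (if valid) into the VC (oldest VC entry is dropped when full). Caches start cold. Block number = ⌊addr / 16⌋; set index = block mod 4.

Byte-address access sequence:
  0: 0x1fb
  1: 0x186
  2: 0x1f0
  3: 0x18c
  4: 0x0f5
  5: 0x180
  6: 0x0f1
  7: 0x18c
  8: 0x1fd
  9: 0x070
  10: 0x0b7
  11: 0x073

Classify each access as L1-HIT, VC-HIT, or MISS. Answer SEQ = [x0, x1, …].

SEQ = [MISS, MISS, L1-HIT, L1-HIT, MISS, L1-HIT, L1-HIT, L1-HIT, VC-HIT, MISS, MISS, VC-HIT]

#0 0x1fb→b31/s3 MISS; vc=[]
#1 0x186→b24/s0 MISS; vc=[]
#2 0x1f0→b31/s3 L1-HIT; vc=[]
#3 0x18c→b24/s0 L1-HIT; vc=[]
#4 0xf5→b15/s3 MISS; vc=[31]
#5 0x180→b24/s0 L1-HIT; vc=[31]
#6 0xf1→b15/s3 L1-HIT; vc=[31]
#7 0x18c→b24/s0 L1-HIT; vc=[31]
#8 0x1fd→b31/s3 VC-HIT; vc=[15]
#9 0x70→b7/s3 MISS; vc=[15,31]
#10 0xb7→b11/s3 MISS; vc=[15,31,7]
#11 0x73→b7/s3 VC-HIT; vc=[15,31,11]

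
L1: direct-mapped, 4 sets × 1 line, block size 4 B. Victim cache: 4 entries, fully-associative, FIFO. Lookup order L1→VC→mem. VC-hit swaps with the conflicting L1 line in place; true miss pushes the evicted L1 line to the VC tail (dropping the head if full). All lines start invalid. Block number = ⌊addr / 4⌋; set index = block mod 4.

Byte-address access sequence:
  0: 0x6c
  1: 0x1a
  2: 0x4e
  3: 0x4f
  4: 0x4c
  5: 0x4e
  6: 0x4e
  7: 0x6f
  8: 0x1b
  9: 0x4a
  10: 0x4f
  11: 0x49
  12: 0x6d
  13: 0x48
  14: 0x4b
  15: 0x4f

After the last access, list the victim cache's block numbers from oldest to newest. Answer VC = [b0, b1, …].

VC = [27, 6]

#0 0x6c→b27/s3 MISS; vc=[]
#1 0x1a→b6/s2 MISS; vc=[]
#2 0x4e→b19/s3 MISS; vc=[27]
#3 0x4f→b19/s3 L1-HIT; vc=[27]
#4 0x4c→b19/s3 L1-HIT; vc=[27]
#5 0x4e→b19/s3 L1-HIT; vc=[27]
#6 0x4e→b19/s3 L1-HIT; vc=[27]
#7 0x6f→b27/s3 VC-HIT; vc=[19]
#8 0x1b→b6/s2 L1-HIT; vc=[19]
#9 0x4a→b18/s2 MISS; vc=[19,6]
#10 0x4f→b19/s3 VC-HIT; vc=[27,6]
#11 0x49→b18/s2 L1-HIT; vc=[27,6]
#12 0x6d→b27/s3 VC-HIT; vc=[19,6]
#13 0x48→b18/s2 L1-HIT; vc=[19,6]
#14 0x4b→b18/s2 L1-HIT; vc=[19,6]
#15 0x4f→b19/s3 VC-HIT; vc=[27,6]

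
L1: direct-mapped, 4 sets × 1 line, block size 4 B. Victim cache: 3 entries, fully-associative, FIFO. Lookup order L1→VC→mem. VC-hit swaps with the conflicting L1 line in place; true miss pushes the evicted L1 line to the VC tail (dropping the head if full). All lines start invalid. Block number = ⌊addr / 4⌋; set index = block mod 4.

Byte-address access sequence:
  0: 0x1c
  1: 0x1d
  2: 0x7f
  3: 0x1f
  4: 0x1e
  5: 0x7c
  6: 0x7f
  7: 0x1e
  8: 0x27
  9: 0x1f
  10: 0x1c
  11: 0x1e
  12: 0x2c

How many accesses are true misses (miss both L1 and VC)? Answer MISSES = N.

  [0] addr=0x1c blk=7 s=3: MISS | VC []
  [1] addr=0x1d blk=7 s=3: L1-HIT | VC []
  [2] addr=0x7f blk=31 s=3: MISS | VC [7]
  [3] addr=0x1f blk=7 s=3: VC-HIT | VC [31]
  [4] addr=0x1e blk=7 s=3: L1-HIT | VC [31]
  [5] addr=0x7c blk=31 s=3: VC-HIT | VC [7]
  [6] addr=0x7f blk=31 s=3: L1-HIT | VC [7]
  [7] addr=0x1e blk=7 s=3: VC-HIT | VC [31]
  [8] addr=0x27 blk=9 s=1: MISS | VC [31]
  [9] addr=0x1f blk=7 s=3: L1-HIT | VC [31]
  [10] addr=0x1c blk=7 s=3: L1-HIT | VC [31]
  [11] addr=0x1e blk=7 s=3: L1-HIT | VC [31]
  [12] addr=0x2c blk=11 s=3: MISS | VC [31, 7]

MISSES = 4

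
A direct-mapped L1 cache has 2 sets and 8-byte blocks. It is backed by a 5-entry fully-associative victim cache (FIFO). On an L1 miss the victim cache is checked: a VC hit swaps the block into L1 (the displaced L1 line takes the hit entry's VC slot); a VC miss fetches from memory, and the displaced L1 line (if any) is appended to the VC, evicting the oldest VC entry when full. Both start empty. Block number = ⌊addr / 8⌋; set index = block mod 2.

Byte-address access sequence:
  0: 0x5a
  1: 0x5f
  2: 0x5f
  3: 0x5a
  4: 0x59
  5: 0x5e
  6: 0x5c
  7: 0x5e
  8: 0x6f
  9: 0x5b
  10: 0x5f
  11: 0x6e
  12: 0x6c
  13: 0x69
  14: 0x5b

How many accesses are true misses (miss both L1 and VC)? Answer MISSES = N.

MISSES = 2

#0 0x5a→b11/s1 MISS; vc=[]
#1 0x5f→b11/s1 L1-HIT; vc=[]
#2 0x5f→b11/s1 L1-HIT; vc=[]
#3 0x5a→b11/s1 L1-HIT; vc=[]
#4 0x59→b11/s1 L1-HIT; vc=[]
#5 0x5e→b11/s1 L1-HIT; vc=[]
#6 0x5c→b11/s1 L1-HIT; vc=[]
#7 0x5e→b11/s1 L1-HIT; vc=[]
#8 0x6f→b13/s1 MISS; vc=[11]
#9 0x5b→b11/s1 VC-HIT; vc=[13]
#10 0x5f→b11/s1 L1-HIT; vc=[13]
#11 0x6e→b13/s1 VC-HIT; vc=[11]
#12 0x6c→b13/s1 L1-HIT; vc=[11]
#13 0x69→b13/s1 L1-HIT; vc=[11]
#14 0x5b→b11/s1 VC-HIT; vc=[13]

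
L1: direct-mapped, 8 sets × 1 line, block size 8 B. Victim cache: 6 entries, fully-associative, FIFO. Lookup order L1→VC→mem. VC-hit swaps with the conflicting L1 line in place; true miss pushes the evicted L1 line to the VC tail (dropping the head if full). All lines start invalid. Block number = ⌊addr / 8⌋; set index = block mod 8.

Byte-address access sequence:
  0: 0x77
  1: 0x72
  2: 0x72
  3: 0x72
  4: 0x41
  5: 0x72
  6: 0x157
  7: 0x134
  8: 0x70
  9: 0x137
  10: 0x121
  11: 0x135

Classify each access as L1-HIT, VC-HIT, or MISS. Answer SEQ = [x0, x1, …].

#0 0x77→b14/s6 MISS; vc=[]
#1 0x72→b14/s6 L1-HIT; vc=[]
#2 0x72→b14/s6 L1-HIT; vc=[]
#3 0x72→b14/s6 L1-HIT; vc=[]
#4 0x41→b8/s0 MISS; vc=[]
#5 0x72→b14/s6 L1-HIT; vc=[]
#6 0x157→b42/s2 MISS; vc=[]
#7 0x134→b38/s6 MISS; vc=[14]
#8 0x70→b14/s6 VC-HIT; vc=[38]
#9 0x137→b38/s6 VC-HIT; vc=[14]
#10 0x121→b36/s4 MISS; vc=[14]
#11 0x135→b38/s6 L1-HIT; vc=[14]

SEQ = [MISS, L1-HIT, L1-HIT, L1-HIT, MISS, L1-HIT, MISS, MISS, VC-HIT, VC-HIT, MISS, L1-HIT]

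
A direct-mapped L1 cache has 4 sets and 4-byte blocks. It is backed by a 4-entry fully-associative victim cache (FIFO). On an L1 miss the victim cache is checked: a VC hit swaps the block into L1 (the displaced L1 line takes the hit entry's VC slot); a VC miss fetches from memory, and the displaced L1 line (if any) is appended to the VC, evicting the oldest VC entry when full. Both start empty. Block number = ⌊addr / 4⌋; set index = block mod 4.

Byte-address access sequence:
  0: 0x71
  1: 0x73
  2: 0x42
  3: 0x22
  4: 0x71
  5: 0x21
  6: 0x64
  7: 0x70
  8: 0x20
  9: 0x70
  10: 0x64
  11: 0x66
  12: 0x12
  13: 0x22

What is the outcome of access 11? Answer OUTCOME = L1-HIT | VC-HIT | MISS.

OUTCOME = L1-HIT

  [0] addr=0x71 blk=28 s=0: MISS | VC []
  [1] addr=0x73 blk=28 s=0: L1-HIT | VC []
  [2] addr=0x42 blk=16 s=0: MISS | VC [28]
  [3] addr=0x22 blk=8 s=0: MISS | VC [28, 16]
  [4] addr=0x71 blk=28 s=0: VC-HIT | VC [8, 16]
  [5] addr=0x21 blk=8 s=0: VC-HIT | VC [28, 16]
  [6] addr=0x64 blk=25 s=1: MISS | VC [28, 16]
  [7] addr=0x70 blk=28 s=0: VC-HIT | VC [8, 16]
  [8] addr=0x20 blk=8 s=0: VC-HIT | VC [28, 16]
  [9] addr=0x70 blk=28 s=0: VC-HIT | VC [8, 16]
  [10] addr=0x64 blk=25 s=1: L1-HIT | VC [8, 16]
  [11] addr=0x66 blk=25 s=1: L1-HIT | VC [8, 16]
  [12] addr=0x12 blk=4 s=0: MISS | VC [8, 16, 28]
  [13] addr=0x22 blk=8 s=0: VC-HIT | VC [4, 16, 28]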